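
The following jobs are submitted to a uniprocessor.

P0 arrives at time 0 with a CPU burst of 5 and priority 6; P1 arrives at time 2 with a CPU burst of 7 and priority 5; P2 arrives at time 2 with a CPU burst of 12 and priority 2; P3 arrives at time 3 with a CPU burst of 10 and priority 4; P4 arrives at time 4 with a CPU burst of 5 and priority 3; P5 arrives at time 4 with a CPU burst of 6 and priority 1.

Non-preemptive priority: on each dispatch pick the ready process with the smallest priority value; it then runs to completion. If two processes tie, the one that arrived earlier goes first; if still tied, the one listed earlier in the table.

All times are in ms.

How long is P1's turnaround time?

43

Schedule: | P0 0-5 | P5 5-11 | P2 11-23 | P4 23-28 | P3 28-38 | P1 38-45 |
Completion: P0=5  P1=45  P2=23  P3=38  P4=28  P5=11
Turnaround(P1) = completion − arrival = 45 − 2 = 43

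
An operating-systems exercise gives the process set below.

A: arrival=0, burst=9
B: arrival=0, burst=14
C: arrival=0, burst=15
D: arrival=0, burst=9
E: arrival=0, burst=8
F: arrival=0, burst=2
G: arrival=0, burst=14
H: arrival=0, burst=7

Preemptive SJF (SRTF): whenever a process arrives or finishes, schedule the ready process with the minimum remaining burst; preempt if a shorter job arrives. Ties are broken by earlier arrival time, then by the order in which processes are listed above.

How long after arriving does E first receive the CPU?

9

Gantt: | F 0-2 | H 2-9 | E 9-17 | A 17-26 | D 26-35 | B 35-49 | G 49-63 | C 63-78 |
Completion: A=26  B=49  C=78  D=35  E=17  F=2  G=63  H=9
Response(E) = first start − arrival = 9 − 0 = 9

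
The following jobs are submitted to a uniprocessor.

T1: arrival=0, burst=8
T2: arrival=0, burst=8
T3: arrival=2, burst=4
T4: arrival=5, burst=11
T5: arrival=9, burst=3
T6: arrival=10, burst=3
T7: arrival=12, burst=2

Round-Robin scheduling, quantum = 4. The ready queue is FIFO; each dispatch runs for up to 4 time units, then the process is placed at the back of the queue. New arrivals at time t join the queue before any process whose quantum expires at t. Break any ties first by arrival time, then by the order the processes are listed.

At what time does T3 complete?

Gantt: | T1 0-4 | T2 4-8 | T3 8-12 | T1 12-16 | T4 16-20 | T2 20-24 | T5 24-27 | T6 27-30 | T7 30-32 | T4 32-39 |
Completion: T1=16  T2=24  T3=12  T4=39  T5=27  T6=30  T7=32
Turnaround (C−A): T1=16  T2=24  T3=10  T4=34  T5=18  T6=20  T7=20

12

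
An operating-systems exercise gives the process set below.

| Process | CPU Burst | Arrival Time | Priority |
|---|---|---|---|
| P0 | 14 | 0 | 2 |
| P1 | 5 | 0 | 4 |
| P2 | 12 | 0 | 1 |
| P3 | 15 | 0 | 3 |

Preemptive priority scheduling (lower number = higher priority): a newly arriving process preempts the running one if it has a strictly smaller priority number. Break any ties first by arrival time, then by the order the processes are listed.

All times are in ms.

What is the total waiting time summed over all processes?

79

Gantt: | P2 0-12 | P0 12-26 | P3 26-41 | P1 41-46 |
Completion: P0=26  P1=46  P2=12  P3=41
Waiting = turnaround − burst: P0=12, P1=41, P2=0, P3=26
Total waiting = 12 + 41 + 0 + 26 = 79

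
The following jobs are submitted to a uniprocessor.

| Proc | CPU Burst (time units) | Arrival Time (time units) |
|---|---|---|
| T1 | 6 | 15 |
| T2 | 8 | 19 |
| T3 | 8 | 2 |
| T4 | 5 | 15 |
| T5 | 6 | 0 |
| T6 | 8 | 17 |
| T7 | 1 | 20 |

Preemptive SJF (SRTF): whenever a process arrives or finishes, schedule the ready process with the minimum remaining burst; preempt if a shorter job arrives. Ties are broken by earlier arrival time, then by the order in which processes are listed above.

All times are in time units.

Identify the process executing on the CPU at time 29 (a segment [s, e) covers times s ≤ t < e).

T6

Schedule: | T5 0-6 | T3 6-14 | idle 14-15 | T4 15-20 | T7 20-21 | T1 21-27 | T6 27-35 | T2 35-43 |
Completion: T1=27  T2=43  T3=14  T4=20  T5=6  T6=35  T7=21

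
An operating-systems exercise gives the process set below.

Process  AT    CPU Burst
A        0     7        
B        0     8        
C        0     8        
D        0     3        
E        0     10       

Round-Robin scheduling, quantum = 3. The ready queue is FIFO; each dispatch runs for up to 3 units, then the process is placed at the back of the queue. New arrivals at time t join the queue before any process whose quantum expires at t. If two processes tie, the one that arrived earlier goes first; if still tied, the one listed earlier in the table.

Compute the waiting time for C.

Schedule: | A 0-3 | B 3-6 | C 6-9 | D 9-12 | E 12-15 | A 15-18 | B 18-21 | C 21-24 | E 24-27 | A 27-28 | B 28-30 | C 30-32 | E 32-36 |
Completion: A=28  B=30  C=32  D=12  E=36
Turnaround (C−A): A=28  B=30  C=32  D=12  E=36
Waiting(C) = turnaround − burst = 32 − 8 = 24

24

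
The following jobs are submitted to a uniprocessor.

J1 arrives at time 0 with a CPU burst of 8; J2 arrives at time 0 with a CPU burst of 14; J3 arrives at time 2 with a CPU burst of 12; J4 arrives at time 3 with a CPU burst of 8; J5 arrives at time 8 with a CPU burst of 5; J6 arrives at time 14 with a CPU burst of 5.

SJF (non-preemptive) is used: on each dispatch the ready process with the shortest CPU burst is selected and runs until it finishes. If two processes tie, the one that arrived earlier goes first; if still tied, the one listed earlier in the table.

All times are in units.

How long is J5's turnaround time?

Timeline: | J1 0-8 | J5 8-13 | J4 13-21 | J6 21-26 | J3 26-38 | J2 38-52 |
Completion: J1=8  J2=52  J3=38  J4=21  J5=13  J6=26
Turnaround(J5) = completion − arrival = 13 − 8 = 5

5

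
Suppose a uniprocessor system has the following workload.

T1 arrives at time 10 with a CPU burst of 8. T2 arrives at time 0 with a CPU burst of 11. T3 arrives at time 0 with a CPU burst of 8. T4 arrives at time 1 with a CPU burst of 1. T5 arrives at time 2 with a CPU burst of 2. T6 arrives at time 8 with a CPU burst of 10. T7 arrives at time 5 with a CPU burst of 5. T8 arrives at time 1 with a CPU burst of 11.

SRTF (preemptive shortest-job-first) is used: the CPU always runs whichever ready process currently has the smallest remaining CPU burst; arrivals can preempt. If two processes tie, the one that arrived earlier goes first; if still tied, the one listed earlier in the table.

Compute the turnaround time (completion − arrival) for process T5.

2

Timeline: | T3 0-1 | T4 1-2 | T5 2-4 | T3 4-5 | T7 5-10 | T3 10-16 | T1 16-24 | T6 24-34 | T2 34-45 | T8 45-56 |
Completion: T1=24  T2=45  T3=16  T4=2  T5=4  T6=34  T7=10  T8=56
Turnaround (C−A): T1=14  T2=45  T3=16  T4=1  T5=2  T6=26  T7=5  T8=55
Turnaround(T5) = completion − arrival = 4 − 2 = 2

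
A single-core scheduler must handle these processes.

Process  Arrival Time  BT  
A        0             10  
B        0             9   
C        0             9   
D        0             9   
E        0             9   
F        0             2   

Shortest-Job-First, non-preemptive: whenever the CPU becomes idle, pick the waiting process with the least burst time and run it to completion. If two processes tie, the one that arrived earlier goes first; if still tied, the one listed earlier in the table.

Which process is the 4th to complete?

D

Timeline: | F 0-2 | B 2-11 | C 11-20 | D 20-29 | E 29-38 | A 38-48 |
Completion: A=48  B=11  C=20  D=29  E=38  F=2
Turnaround (C−A): A=48  B=11  C=20  D=29  E=38  F=2
Finish order: F → B → C → D → E → A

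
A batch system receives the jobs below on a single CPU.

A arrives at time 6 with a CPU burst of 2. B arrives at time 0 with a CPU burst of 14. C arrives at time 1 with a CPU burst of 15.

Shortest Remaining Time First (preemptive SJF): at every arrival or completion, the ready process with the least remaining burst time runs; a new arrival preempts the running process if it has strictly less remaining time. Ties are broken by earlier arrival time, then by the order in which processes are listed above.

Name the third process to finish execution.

C

Gantt: | B 0-6 | A 6-8 | B 8-16 | C 16-31 |
Completion: A=8  B=16  C=31
Turnaround (C−A): A=2  B=16  C=30
Finish order: A → B → C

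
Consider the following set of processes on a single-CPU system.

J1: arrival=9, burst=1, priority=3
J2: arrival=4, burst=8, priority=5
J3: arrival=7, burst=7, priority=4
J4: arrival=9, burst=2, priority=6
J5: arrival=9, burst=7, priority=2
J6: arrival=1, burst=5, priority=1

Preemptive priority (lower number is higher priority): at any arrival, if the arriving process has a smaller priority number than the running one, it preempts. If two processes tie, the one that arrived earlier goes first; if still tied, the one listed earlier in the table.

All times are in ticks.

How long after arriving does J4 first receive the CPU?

Gantt: | idle 0-1 | J6 1-6 | J2 6-7 | J3 7-9 | J5 9-16 | J1 16-17 | J3 17-22 | J2 22-29 | J4 29-31 |
Completion: J1=17  J2=29  J3=22  J4=31  J5=16  J6=6
Turnaround (C−A): J1=8  J2=25  J3=15  J4=22  J5=7  J6=5
Response(J4) = first start − arrival = 29 − 9 = 20

20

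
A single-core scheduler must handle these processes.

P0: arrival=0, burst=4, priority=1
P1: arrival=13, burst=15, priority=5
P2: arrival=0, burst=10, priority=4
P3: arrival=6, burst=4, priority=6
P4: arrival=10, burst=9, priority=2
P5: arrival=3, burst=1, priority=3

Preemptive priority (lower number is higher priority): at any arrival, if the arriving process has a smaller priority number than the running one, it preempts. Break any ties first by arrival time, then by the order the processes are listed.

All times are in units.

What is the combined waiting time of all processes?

59

Timeline: | P0 0-4 | P5 4-5 | P2 5-10 | P4 10-19 | P2 19-24 | P1 24-39 | P3 39-43 |
Completion: P0=4  P1=39  P2=24  P3=43  P4=19  P5=5
Waiting = turnaround − burst: P0=0, P1=11, P2=14, P3=33, P4=0, P5=1
Total waiting = 0 + 11 + 14 + 33 + 0 + 1 = 59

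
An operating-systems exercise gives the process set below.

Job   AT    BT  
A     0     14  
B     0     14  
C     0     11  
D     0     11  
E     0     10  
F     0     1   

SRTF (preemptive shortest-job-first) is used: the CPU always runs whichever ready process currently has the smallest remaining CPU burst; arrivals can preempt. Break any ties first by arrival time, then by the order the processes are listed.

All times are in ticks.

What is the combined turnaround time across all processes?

Gantt: | F 0-1 | E 1-11 | C 11-22 | D 22-33 | A 33-47 | B 47-61 |
Completion: A=47  B=61  C=22  D=33  E=11  F=1
Turnaround (C−A): A=47  B=61  C=22  D=33  E=11  F=1
Turnaround = completion − arrival: A=47, B=61, C=22, D=33, E=11, F=1
Total turnaround = 47 + 61 + 22 + 33 + 11 + 1 = 175

175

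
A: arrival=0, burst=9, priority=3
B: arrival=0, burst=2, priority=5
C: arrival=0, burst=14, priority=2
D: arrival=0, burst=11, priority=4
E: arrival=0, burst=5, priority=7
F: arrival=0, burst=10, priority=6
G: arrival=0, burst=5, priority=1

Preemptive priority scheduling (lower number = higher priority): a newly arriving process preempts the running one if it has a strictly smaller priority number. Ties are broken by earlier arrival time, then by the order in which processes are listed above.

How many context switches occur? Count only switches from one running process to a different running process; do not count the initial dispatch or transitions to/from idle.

Timeline: | G 0-5 | C 5-19 | A 19-28 | D 28-39 | B 39-41 | F 41-51 | E 51-56 |
Completion: A=28  B=41  C=19  D=39  E=56  F=51  G=5

6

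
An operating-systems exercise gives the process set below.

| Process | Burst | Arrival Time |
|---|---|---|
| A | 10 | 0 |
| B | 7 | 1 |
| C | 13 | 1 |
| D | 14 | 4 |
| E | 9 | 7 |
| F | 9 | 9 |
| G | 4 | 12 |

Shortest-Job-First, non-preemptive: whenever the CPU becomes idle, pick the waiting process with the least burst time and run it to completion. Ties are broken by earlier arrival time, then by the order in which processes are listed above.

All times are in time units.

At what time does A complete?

10

Gantt: | A 0-10 | B 10-17 | G 17-21 | E 21-30 | F 30-39 | C 39-52 | D 52-66 |
Completion: A=10  B=17  C=52  D=66  E=30  F=39  G=21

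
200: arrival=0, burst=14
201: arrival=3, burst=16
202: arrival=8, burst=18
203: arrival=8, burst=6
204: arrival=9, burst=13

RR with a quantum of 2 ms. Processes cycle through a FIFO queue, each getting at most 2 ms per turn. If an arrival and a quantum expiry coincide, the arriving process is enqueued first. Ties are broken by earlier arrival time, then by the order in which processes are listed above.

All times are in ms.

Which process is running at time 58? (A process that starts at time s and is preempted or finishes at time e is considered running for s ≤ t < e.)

201

Gantt: | 200 0-4 | 201 4-6 | 200 6-8 | 201 8-10 | 202 10-12 | 203 12-14 | 200 14-16 | 204 16-18 | 201 18-20 | 202 20-22 | 203 22-24 | 200 24-26 | 204 26-28 | 201 28-30 | 202 30-32 | 203 32-34 | 200 34-36 | 204 36-38 | 201 38-40 | 202 40-42 | 200 42-44 | 204 44-46 | 201 46-48 | 202 48-50 | 204 50-52 | 201 52-54 | 202 54-56 | 204 56-58 | 201 58-60 | 202 60-62 | 204 62-63 | 202 63-67 |
Completion: 200=44  201=60  202=67  203=34  204=63
Turnaround (C−A): 200=44  201=57  202=59  203=26  204=54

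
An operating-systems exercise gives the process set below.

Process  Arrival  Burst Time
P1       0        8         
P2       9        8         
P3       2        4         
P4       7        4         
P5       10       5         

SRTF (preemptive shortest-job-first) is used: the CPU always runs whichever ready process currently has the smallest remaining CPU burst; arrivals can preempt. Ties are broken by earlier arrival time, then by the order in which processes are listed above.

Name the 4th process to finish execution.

P5

Gantt: | P1 0-2 | P3 2-6 | P1 6-7 | P4 7-11 | P1 11-16 | P5 16-21 | P2 21-29 |
Completion: P1=16  P2=29  P3=6  P4=11  P5=21
Turnaround (C−A): P1=16  P2=20  P3=4  P4=4  P5=11
Finish order: P3 → P4 → P1 → P5 → P2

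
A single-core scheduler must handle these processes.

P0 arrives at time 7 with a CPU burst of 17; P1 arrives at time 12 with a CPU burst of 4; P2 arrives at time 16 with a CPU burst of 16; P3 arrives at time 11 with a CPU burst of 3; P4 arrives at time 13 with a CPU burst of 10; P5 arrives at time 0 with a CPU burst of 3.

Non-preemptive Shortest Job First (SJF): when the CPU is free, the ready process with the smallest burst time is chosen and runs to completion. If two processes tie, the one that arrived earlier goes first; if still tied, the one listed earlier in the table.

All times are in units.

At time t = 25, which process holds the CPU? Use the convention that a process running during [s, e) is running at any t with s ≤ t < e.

P3

Schedule: | P5 0-3 | idle 3-7 | P0 7-24 | P3 24-27 | P1 27-31 | P4 31-41 | P2 41-57 |
Completion: P0=24  P1=31  P2=57  P3=27  P4=41  P5=3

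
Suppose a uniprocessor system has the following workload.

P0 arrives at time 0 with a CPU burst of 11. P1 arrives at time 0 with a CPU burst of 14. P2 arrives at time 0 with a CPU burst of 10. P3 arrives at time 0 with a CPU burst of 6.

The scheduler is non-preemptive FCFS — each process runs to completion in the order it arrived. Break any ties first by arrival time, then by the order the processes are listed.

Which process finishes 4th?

Schedule: | P0 0-11 | P1 11-25 | P2 25-35 | P3 35-41 |
Completion: P0=11  P1=25  P2=35  P3=41
Finish order: P0 → P1 → P2 → P3

P3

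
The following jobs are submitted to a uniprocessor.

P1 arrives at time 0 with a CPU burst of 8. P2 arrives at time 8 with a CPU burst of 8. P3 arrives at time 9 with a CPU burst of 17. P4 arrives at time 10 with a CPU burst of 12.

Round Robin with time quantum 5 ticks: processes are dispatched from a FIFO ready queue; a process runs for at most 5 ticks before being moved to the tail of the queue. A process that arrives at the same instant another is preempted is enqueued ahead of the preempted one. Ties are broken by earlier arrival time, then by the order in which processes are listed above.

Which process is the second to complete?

P2

Timeline: | P1 0-8 | P2 8-13 | P3 13-18 | P4 18-23 | P2 23-26 | P3 26-31 | P4 31-36 | P3 36-41 | P4 41-43 | P3 43-45 |
Completion: P1=8  P2=26  P3=45  P4=43
Turnaround (C−A): P1=8  P2=18  P3=36  P4=33
Finish order: P1 → P2 → P4 → P3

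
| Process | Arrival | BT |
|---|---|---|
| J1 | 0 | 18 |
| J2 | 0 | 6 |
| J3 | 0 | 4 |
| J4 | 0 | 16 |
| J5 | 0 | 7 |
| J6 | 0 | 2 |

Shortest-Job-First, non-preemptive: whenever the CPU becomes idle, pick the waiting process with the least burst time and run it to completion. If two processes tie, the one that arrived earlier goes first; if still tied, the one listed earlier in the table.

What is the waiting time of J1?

Gantt: | J6 0-2 | J3 2-6 | J2 6-12 | J5 12-19 | J4 19-35 | J1 35-53 |
Completion: J1=53  J2=12  J3=6  J4=35  J5=19  J6=2
Turnaround (C−A): J1=53  J2=12  J3=6  J4=35  J5=19  J6=2
Waiting(J1) = turnaround − burst = 53 − 18 = 35

35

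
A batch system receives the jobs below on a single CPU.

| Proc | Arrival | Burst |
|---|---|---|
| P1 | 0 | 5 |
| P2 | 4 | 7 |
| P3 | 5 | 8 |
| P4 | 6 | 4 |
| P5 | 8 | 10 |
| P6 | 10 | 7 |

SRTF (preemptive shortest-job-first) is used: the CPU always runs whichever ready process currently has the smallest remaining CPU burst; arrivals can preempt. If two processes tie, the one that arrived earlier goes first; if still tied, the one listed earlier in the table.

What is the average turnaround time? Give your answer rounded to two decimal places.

15.50

Schedule: | P1 0-5 | P2 5-6 | P4 6-10 | P2 10-16 | P6 16-23 | P3 23-31 | P5 31-41 |
Completion: P1=5  P2=16  P3=31  P4=10  P5=41  P6=23
Turnaround times: P1=5, P2=12, P3=26, P4=4, P5=33, P6=13
Average turnaround = (5+12+26+4+33+13) / 6 = 93/6 = 15.50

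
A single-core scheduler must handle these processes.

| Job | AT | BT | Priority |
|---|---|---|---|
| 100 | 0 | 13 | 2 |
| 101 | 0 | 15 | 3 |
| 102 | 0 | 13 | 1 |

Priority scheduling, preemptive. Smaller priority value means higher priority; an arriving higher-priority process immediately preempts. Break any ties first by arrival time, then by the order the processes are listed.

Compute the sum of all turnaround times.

80

Timeline: | 102 0-13 | 100 13-26 | 101 26-41 |
Completion: 100=26  101=41  102=13
Turnaround (C−A): 100=26  101=41  102=13
Turnaround = completion − arrival: 100=26, 101=41, 102=13
Total turnaround = 26 + 41 + 13 = 80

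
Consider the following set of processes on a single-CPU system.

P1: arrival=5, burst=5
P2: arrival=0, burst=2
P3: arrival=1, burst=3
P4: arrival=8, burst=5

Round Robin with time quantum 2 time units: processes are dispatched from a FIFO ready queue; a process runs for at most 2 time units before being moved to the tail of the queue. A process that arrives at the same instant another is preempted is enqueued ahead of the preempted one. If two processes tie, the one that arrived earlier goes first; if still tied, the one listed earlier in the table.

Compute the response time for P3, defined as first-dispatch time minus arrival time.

1

Gantt: | P2 0-2 | P3 2-5 | P1 5-9 | P4 9-11 | P1 11-12 | P4 12-15 |
Completion: P1=12  P2=2  P3=5  P4=15
Response(P3) = first start − arrival = 2 − 1 = 1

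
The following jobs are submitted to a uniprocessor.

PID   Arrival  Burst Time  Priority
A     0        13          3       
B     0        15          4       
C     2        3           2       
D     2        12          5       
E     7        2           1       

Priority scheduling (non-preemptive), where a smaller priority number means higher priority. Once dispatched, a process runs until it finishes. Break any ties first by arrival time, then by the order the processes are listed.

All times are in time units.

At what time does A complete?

Gantt: | A 0-13 | E 13-15 | C 15-18 | B 18-33 | D 33-45 |
Completion: A=13  B=33  C=18  D=45  E=15
Turnaround (C−A): A=13  B=33  C=16  D=43  E=8

13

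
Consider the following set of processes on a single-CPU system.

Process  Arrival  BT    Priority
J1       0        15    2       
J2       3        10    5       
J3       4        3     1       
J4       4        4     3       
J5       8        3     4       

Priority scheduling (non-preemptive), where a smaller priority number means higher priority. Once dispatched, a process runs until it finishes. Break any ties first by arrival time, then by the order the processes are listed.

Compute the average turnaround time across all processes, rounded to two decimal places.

19.20

Timeline: | J1 0-15 | J3 15-18 | J4 18-22 | J5 22-25 | J2 25-35 |
Completion: J1=15  J2=35  J3=18  J4=22  J5=25
Turnaround times: J1=15, J2=32, J3=14, J4=18, J5=17
Average turnaround = (15+32+14+18+17) / 5 = 96/5 = 19.20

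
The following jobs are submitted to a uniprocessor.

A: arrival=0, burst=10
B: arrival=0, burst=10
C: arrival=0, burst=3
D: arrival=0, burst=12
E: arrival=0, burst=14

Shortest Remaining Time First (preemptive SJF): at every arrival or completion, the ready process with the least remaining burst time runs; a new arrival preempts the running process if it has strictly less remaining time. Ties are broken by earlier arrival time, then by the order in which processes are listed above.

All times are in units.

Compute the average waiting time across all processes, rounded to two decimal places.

Gantt: | C 0-3 | A 3-13 | B 13-23 | D 23-35 | E 35-49 |
Completion: A=13  B=23  C=3  D=35  E=49
Waiting times: A=3, B=13, C=0, D=23, E=35
Average waiting = (3+13+0+23+35) / 5 = 74/5 = 14.80

14.80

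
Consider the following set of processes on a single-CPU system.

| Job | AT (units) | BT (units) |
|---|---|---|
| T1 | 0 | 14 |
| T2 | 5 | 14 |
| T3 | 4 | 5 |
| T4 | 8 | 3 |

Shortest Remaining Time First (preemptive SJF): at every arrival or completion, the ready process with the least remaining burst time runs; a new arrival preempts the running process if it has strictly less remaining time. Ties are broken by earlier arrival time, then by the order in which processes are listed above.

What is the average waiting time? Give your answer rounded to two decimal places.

Schedule: | T1 0-4 | T3 4-9 | T4 9-12 | T1 12-22 | T2 22-36 |
Completion: T1=22  T2=36  T3=9  T4=12
Turnaround (C−A): T1=22  T2=31  T3=5  T4=4
Waiting times: T1=8, T2=17, T3=0, T4=1
Average waiting = (8+17+0+1) / 4 = 26/4 = 6.50

6.50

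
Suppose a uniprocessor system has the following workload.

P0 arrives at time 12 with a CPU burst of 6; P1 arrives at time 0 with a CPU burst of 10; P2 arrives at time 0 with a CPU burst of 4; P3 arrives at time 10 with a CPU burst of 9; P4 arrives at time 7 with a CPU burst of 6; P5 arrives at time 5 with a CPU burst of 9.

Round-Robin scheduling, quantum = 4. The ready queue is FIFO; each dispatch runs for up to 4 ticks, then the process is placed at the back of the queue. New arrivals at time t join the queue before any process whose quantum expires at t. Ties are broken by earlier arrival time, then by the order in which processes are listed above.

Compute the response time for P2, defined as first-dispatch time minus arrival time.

Gantt: | P1 0-4 | P2 4-8 | P1 8-12 | P5 12-16 | P4 16-20 | P3 20-24 | P0 24-28 | P1 28-30 | P5 30-34 | P4 34-36 | P3 36-40 | P0 40-42 | P5 42-43 | P3 43-44 |
Completion: P0=42  P1=30  P2=8  P3=44  P4=36  P5=43
Turnaround (C−A): P0=30  P1=30  P2=8  P3=34  P4=29  P5=38
Response(P2) = first start − arrival = 4 − 0 = 4

4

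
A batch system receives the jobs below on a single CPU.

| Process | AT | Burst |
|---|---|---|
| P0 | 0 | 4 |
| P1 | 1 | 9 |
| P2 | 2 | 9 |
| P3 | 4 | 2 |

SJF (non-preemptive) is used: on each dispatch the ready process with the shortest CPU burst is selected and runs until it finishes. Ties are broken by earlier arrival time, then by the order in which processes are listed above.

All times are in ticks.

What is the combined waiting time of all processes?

18

Timeline: | P0 0-4 | P3 4-6 | P1 6-15 | P2 15-24 |
Completion: P0=4  P1=15  P2=24  P3=6
Waiting = turnaround − burst: P0=0, P1=5, P2=13, P3=0
Total waiting = 0 + 5 + 13 + 0 = 18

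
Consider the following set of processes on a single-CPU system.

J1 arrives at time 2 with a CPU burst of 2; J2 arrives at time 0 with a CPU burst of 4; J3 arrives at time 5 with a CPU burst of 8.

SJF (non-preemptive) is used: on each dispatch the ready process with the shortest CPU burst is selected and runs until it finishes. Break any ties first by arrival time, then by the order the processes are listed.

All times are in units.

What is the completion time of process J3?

14

Schedule: | J2 0-4 | J1 4-6 | J3 6-14 |
Completion: J1=6  J2=4  J3=14
Turnaround (C−A): J1=4  J2=4  J3=9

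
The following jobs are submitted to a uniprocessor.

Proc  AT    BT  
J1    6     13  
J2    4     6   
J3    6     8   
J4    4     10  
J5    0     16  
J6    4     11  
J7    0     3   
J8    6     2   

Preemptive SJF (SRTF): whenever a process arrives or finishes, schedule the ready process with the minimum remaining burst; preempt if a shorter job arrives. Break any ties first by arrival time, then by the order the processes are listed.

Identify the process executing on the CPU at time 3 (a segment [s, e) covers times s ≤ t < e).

J5

Timeline: | J7 0-3 | J5 3-4 | J2 4-6 | J8 6-8 | J2 8-12 | J3 12-20 | J4 20-30 | J6 30-41 | J1 41-54 | J5 54-69 |
Completion: J1=54  J2=12  J3=20  J4=30  J5=69  J6=41  J7=3  J8=8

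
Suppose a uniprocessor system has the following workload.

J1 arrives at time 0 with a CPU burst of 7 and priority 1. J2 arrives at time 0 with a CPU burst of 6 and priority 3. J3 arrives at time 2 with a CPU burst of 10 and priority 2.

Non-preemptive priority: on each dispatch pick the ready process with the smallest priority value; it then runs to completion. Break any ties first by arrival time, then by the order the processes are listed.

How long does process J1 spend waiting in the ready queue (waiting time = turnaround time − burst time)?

0

Gantt: | J1 0-7 | J3 7-17 | J2 17-23 |
Completion: J1=7  J2=23  J3=17
Turnaround (C−A): J1=7  J2=23  J3=15
Waiting(J1) = turnaround − burst = 7 − 7 = 0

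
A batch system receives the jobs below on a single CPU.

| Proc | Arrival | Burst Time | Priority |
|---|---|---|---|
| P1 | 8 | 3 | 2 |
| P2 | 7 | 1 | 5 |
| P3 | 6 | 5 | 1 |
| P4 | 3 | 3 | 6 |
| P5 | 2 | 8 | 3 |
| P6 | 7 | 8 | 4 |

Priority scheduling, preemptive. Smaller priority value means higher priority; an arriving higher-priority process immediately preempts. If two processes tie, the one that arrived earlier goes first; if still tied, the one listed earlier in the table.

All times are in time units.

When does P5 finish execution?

18

Gantt: | idle 0-2 | P5 2-6 | P3 6-11 | P1 11-14 | P5 14-18 | P6 18-26 | P2 26-27 | P4 27-30 |
Completion: P1=14  P2=27  P3=11  P4=30  P5=18  P6=26
Turnaround (C−A): P1=6  P2=20  P3=5  P4=27  P5=16  P6=19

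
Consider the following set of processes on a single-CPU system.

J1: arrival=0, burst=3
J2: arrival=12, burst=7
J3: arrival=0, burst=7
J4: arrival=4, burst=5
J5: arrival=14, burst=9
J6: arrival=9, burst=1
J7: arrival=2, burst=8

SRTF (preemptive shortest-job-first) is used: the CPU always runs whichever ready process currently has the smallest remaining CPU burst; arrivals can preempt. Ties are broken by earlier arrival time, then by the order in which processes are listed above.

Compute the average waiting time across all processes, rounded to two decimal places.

7.29

Timeline: | J1 0-3 | J3 3-4 | J4 4-9 | J6 9-10 | J3 10-16 | J2 16-23 | J7 23-31 | J5 31-40 |
Completion: J1=3  J2=23  J3=16  J4=9  J5=40  J6=10  J7=31
Turnaround (C−A): J1=3  J2=11  J3=16  J4=5  J5=26  J6=1  J7=29
Waiting times: J1=0, J2=4, J3=9, J4=0, J5=17, J6=0, J7=21
Average waiting = (0+4+9+0+17+0+21) / 7 = 51/7 = 7.29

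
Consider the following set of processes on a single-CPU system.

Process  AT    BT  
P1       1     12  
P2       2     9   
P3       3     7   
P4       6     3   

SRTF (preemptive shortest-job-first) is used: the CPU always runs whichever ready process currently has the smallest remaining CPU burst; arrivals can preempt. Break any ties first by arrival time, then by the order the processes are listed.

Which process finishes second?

Schedule: | idle 0-1 | P1 1-2 | P2 2-3 | P3 3-6 | P4 6-9 | P3 9-13 | P2 13-21 | P1 21-32 |
Completion: P1=32  P2=21  P3=13  P4=9
Finish order: P4 → P3 → P2 → P1

P3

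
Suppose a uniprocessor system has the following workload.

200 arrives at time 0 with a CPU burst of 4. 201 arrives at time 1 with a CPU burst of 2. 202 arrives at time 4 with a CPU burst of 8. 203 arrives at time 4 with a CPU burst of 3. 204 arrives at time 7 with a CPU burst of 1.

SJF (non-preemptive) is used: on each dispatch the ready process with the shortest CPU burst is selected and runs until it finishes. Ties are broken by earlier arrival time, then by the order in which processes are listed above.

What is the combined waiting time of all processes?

13

Gantt: | 200 0-4 | 201 4-6 | 203 6-9 | 204 9-10 | 202 10-18 |
Completion: 200=4  201=6  202=18  203=9  204=10
Turnaround (C−A): 200=4  201=5  202=14  203=5  204=3
Waiting = turnaround − burst: 200=0, 201=3, 202=6, 203=2, 204=2
Total waiting = 0 + 3 + 6 + 2 + 2 = 13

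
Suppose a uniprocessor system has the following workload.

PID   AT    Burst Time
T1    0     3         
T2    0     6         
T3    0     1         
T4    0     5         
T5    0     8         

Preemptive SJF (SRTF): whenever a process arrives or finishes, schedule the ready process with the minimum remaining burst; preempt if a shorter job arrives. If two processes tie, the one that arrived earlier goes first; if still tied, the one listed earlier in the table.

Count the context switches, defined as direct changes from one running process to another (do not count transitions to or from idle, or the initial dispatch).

Timeline: | T3 0-1 | T1 1-4 | T4 4-9 | T2 9-15 | T5 15-23 |
Completion: T1=4  T2=15  T3=1  T4=9  T5=23

4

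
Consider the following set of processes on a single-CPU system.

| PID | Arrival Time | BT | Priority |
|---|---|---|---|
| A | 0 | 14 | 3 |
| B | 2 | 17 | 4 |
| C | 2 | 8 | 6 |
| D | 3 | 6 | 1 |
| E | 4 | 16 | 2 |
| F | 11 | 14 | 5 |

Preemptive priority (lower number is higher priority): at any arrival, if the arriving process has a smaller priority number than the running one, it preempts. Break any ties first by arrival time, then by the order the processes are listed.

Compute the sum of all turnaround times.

Timeline: | A 0-3 | D 3-9 | E 9-25 | A 25-36 | B 36-53 | F 53-67 | C 67-75 |
Completion: A=36  B=53  C=75  D=9  E=25  F=67
Turnaround (C−A): A=36  B=51  C=73  D=6  E=21  F=56
Turnaround = completion − arrival: A=36, B=51, C=73, D=6, E=21, F=56
Total turnaround = 36 + 51 + 73 + 6 + 21 + 56 = 243

243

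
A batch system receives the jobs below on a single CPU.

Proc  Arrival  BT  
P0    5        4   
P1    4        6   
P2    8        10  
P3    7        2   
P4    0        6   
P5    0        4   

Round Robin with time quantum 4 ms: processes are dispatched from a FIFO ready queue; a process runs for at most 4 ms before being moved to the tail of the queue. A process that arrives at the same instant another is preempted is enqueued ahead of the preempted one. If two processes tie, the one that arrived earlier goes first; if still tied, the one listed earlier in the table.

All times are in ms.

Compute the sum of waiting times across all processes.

62

Timeline: | P4 0-4 | P5 4-8 | P1 8-12 | P4 12-14 | P0 14-18 | P3 18-20 | P2 20-24 | P1 24-26 | P2 26-32 |
Completion: P0=18  P1=26  P2=32  P3=20  P4=14  P5=8
Waiting = turnaround − burst: P0=9, P1=16, P2=14, P3=11, P4=8, P5=4
Total waiting = 9 + 16 + 14 + 11 + 8 + 4 = 62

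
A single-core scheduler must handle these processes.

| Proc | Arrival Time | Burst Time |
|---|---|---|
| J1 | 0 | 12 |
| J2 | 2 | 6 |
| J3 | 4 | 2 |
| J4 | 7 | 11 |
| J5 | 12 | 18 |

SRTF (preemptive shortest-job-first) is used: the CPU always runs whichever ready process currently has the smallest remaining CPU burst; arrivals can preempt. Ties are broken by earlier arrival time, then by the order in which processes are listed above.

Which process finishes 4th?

Schedule: | J1 0-2 | J2 2-4 | J3 4-6 | J2 6-10 | J1 10-20 | J4 20-31 | J5 31-49 |
Completion: J1=20  J2=10  J3=6  J4=31  J5=49
Turnaround (C−A): J1=20  J2=8  J3=2  J4=24  J5=37
Finish order: J3 → J2 → J1 → J4 → J5

J4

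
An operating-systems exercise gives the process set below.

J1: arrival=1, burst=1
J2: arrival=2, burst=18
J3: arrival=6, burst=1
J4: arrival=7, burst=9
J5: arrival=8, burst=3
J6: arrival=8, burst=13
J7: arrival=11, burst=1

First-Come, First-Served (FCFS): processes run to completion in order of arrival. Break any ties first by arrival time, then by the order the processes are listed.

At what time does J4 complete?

30

Schedule: | idle 0-1 | J1 1-2 | J2 2-20 | J3 20-21 | J4 21-30 | J5 30-33 | J6 33-46 | J7 46-47 |
Completion: J1=2  J2=20  J3=21  J4=30  J5=33  J6=46  J7=47
Turnaround (C−A): J1=1  J2=18  J3=15  J4=23  J5=25  J6=38  J7=36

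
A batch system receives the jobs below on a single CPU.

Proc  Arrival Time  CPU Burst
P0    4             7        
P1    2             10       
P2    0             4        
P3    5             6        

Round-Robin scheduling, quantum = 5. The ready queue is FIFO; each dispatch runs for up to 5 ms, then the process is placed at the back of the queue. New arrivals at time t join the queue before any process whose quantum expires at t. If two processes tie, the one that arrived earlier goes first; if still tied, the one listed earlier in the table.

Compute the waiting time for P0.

Gantt: | P2 0-4 | P1 4-9 | P0 9-14 | P3 14-19 | P1 19-24 | P0 24-26 | P3 26-27 |
Completion: P0=26  P1=24  P2=4  P3=27
Waiting(P0) = turnaround − burst = 22 − 7 = 15

15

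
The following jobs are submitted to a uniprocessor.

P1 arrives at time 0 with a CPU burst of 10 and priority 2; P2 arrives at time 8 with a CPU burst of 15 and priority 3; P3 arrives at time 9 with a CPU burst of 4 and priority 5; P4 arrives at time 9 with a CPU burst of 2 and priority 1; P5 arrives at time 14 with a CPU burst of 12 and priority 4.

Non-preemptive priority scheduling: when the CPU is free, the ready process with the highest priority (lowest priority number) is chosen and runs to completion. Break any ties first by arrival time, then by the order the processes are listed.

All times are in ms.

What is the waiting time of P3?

Schedule: | P1 0-10 | P4 10-12 | P2 12-27 | P5 27-39 | P3 39-43 |
Completion: P1=10  P2=27  P3=43  P4=12  P5=39
Turnaround (C−A): P1=10  P2=19  P3=34  P4=3  P5=25
Waiting(P3) = turnaround − burst = 34 − 4 = 30

30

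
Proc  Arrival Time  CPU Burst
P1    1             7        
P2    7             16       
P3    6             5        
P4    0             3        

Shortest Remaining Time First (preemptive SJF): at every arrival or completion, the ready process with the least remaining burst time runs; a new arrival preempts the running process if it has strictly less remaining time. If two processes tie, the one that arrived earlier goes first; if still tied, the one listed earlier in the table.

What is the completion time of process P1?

10

Timeline: | P4 0-3 | P1 3-10 | P3 10-15 | P2 15-31 |
Completion: P1=10  P2=31  P3=15  P4=3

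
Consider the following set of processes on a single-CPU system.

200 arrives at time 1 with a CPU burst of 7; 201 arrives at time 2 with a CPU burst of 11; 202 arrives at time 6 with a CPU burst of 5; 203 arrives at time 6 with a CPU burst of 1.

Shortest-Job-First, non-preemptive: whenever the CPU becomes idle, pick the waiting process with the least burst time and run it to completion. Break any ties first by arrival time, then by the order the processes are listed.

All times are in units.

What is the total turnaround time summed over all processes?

Gantt: | idle 0-1 | 200 1-8 | 203 8-9 | 202 9-14 | 201 14-25 |
Completion: 200=8  201=25  202=14  203=9
Turnaround (C−A): 200=7  201=23  202=8  203=3
Turnaround = completion − arrival: 200=7, 201=23, 202=8, 203=3
Total turnaround = 7 + 23 + 8 + 3 = 41

41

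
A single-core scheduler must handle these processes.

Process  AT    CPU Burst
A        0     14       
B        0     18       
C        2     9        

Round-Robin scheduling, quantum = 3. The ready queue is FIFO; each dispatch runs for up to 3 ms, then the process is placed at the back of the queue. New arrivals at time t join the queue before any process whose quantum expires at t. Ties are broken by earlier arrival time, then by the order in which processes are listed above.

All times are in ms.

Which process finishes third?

Schedule: | A 0-3 | B 3-6 | C 6-9 | A 9-12 | B 12-15 | C 15-18 | A 18-21 | B 21-24 | C 24-27 | A 27-30 | B 30-33 | A 33-35 | B 35-41 |
Completion: A=35  B=41  C=27
Turnaround (C−A): A=35  B=41  C=25
Finish order: C → A → B

B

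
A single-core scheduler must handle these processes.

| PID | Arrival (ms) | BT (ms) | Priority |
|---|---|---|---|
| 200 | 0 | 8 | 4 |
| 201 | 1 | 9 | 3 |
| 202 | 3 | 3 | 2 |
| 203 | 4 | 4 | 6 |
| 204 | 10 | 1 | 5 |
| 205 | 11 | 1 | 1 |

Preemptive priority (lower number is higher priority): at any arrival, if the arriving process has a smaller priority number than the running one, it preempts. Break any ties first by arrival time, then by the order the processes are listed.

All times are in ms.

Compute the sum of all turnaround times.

72

Timeline: | 200 0-1 | 201 1-3 | 202 3-6 | 201 6-11 | 205 11-12 | 201 12-14 | 200 14-21 | 204 21-22 | 203 22-26 |
Completion: 200=21  201=14  202=6  203=26  204=22  205=12
Turnaround = completion − arrival: 200=21, 201=13, 202=3, 203=22, 204=12, 205=1
Total turnaround = 21 + 13 + 3 + 22 + 12 + 1 = 72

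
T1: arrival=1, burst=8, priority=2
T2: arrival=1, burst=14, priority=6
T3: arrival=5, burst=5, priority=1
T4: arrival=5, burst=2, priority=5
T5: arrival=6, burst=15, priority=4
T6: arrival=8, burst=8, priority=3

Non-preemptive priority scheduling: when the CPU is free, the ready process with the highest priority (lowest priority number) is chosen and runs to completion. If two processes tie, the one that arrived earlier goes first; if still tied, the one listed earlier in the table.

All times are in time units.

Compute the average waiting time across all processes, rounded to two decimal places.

Gantt: | idle 0-1 | T1 1-9 | T3 9-14 | T6 14-22 | T5 22-37 | T4 37-39 | T2 39-53 |
Completion: T1=9  T2=53  T3=14  T4=39  T5=37  T6=22
Waiting times: T1=0, T2=38, T3=4, T4=32, T5=16, T6=6
Average waiting = (0+38+4+32+16+6) / 6 = 96/6 = 16.00

16.00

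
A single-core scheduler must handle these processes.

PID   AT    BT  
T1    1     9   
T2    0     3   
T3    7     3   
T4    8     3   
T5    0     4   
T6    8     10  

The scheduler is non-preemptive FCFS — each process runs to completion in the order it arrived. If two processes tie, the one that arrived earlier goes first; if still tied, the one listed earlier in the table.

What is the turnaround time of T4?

14

Schedule: | T2 0-3 | T5 3-7 | T1 7-16 | T3 16-19 | T4 19-22 | T6 22-32 |
Completion: T1=16  T2=3  T3=19  T4=22  T5=7  T6=32
Turnaround(T4) = completion − arrival = 22 − 8 = 14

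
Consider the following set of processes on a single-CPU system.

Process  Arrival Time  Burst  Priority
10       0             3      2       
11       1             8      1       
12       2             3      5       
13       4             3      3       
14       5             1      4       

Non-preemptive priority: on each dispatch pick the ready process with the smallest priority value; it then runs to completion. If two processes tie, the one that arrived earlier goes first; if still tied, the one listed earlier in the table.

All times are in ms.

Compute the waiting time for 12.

Timeline: | 10 0-3 | 11 3-11 | 13 11-14 | 14 14-15 | 12 15-18 |
Completion: 10=3  11=11  12=18  13=14  14=15
Turnaround (C−A): 10=3  11=10  12=16  13=10  14=10
Waiting(12) = turnaround − burst = 16 − 3 = 13

13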